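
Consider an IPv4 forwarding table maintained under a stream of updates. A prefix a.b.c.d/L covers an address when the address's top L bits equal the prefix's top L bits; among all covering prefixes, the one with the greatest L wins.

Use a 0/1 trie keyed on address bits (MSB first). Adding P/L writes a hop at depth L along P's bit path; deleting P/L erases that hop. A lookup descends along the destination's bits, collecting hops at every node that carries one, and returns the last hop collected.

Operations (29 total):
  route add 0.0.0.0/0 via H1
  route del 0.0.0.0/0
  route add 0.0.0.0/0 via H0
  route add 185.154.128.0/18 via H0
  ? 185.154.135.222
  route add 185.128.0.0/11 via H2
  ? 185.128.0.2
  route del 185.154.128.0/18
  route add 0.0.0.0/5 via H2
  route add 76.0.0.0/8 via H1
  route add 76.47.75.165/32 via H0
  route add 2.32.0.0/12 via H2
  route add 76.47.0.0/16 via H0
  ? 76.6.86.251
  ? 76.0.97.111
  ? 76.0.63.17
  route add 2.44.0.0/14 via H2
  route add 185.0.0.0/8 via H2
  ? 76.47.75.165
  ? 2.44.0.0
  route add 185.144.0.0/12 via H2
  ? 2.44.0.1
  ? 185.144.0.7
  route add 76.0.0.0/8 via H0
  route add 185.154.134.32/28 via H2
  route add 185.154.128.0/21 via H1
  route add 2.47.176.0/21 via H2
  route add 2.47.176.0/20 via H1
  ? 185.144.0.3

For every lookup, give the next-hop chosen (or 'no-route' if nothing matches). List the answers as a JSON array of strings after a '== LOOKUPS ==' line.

Trace:
  + 0.0.0.0/0 (H1) depth=0
  - 0.0.0.0/0 clear@0
  + 0.0.0.0/0 (H0) depth=0
  + 185.154.128.0/18 (H0) depth=18
  ? 185.154.135.222  path d0:H0→d1:-→d2:-→d3:-→d4:-→d5:-→d6:-→d7:-→d8:-→d9:-→d10:-→d11:-→d12:-→d13:-→d14:-→d15:-→d16:-→d17:-→d18:H0  best=H0
  + 185.128.0.0/11 (H2) depth=11
  ? 185.128.0.2  path d0:H0→d1:-→d2:-→d3:-→d4:-→d5:-→d6:-→d7:-→d8:-→d9:-→d10:-→d11:H2  best=H2
  - 185.154.128.0/18 clear@18
  + 0.0.0.0/5 (H2) depth=5
  + 76.0.0.0/8 (H1) depth=8
  + 76.47.75.165/32 (H0) depth=32
  + 2.32.0.0/12 (H2) depth=12
  + 76.47.0.0/16 (H0) depth=16
  ? 76.6.86.251  path d0:H0→d1:-→d2:-→d3:-→d4:-→d5:-→d6:-→d7:-→d8:H1→d9:-→d10:-  best=H1
  ? 76.0.97.111  path d0:H0→d1:-→d2:-→d3:-→d4:-→d5:-→d6:-→d7:-→d8:H1→d9:-→d10:-  best=H1
  ? 76.0.63.17  path d0:H0→d1:-→d2:-→d3:-→d4:-→d5:-→d6:-→d7:-→d8:H1→d9:-→d10:-  best=H1
  + 2.44.0.0/14 (H2) depth=14
  + 185.0.0.0/8 (H2) depth=8
  ? 76.47.75.165  path d0:H0→d1:-→d2:-→d3:-→d4:-→d5:-→d6:-→d7:-→d8:H1→d9:-→d10:-→d11:-→d12:-→d13:-→d14:-→d15:-→d16:H0→d17:-→d18:-→d19:-→d20:-→d21:-→d22:-→d23:-→d24:-→d25:-→d26:-→d27:-→d28:-→d29:-→d30:-→d31:-→d32:H0  best=H0
  ? 2.44.0.0  path d0:H0→d1:-→d2:-→d3:-→d4:-→d5:H2→d6:-→d7:-→d8:-→d9:-→d10:-→d11:-→d12:H2→d13:-→d14:H2  best=H2
  + 185.144.0.0/12 (H2) depth=12
  ? 2.44.0.1  path d0:H0→d1:-→d2:-→d3:-→d4:-→d5:H2→d6:-→d7:-→d8:-→d9:-→d10:-→d11:-→d12:H2→d13:-→d14:H2  best=H2
  ? 185.144.0.7  path d0:H0→d1:-→d2:-→d3:-→d4:-→d5:-→d6:-→d7:-→d8:H2→d9:-→d10:-→d11:H2→d12:H2  best=H2
  + 76.0.0.0/8 (H0) depth=8
  + 185.154.134.32/28 (H2) depth=28
  + 185.154.128.0/21 (H1) depth=21
  + 2.47.176.0/21 (H2) depth=21
  + 2.47.176.0/20 (H1) depth=20
  ? 185.144.0.3  path d0:H0→d1:-→d2:-→d3:-→d4:-→d5:-→d6:-→d7:-→d8:H2→d9:-→d10:-→d11:H2→d12:H2  best=H2

== LOOKUPS ==
["H0","H2","H1","H1","H1","H0","H2","H2","H2","H2"]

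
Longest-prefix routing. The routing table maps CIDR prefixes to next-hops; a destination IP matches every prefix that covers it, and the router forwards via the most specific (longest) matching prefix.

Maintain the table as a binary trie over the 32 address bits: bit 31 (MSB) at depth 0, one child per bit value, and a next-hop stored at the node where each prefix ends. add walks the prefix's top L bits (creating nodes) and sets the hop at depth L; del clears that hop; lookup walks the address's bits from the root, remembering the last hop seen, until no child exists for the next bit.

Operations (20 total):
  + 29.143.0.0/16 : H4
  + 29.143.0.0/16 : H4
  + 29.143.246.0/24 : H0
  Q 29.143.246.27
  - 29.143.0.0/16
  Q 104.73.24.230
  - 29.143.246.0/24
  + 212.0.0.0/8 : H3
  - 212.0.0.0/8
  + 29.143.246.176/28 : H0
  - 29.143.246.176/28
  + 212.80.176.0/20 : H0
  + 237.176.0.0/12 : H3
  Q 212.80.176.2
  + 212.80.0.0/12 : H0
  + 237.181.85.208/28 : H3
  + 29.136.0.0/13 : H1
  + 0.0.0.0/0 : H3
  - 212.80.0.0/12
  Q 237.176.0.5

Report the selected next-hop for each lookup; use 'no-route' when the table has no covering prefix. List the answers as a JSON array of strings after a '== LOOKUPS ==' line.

Process each operation:
  + 29.143.0.0/16 (H4) depth=16
  + 29.143.0.0/16 (H4) depth=16
  + 29.143.246.0/24 (H0) depth=24
  Q 29.143.246.27: descend 000111011000111111110110 ; hops seen [H4,H0] ; pick H0
  - 29.143.0.0/16 clear@16
  Q 104.73.24.230: descend 0 ; hops seen [∅] ; pick no-route
  - 29.143.246.0/24 clear@24
  + 212.0.0.0/8 (H3) depth=8
  - 212.0.0.0/8 clear@8
  + 29.143.246.176/28 (H0) depth=28
  - 29.143.246.176/28 clear@28
  + 212.80.176.0/20 (H0) depth=20
  + 237.176.0.0/12 (H3) depth=12
  Q 212.80.176.2: descend 11010100010100001011 ; hops seen [H0] ; pick H0
  + 212.80.0.0/12 (H0) depth=12
  + 237.181.85.208/28 (H3) depth=28
  + 29.136.0.0/13 (H1) depth=13
  + 0.0.0.0/0 (H3) depth=0
  - 212.80.0.0/12 clear@12
  Q 237.176.0.5: descend 1110110110110 ; hops seen [H3,H3] ; pick H3

== LOOKUPS ==
["H0","no-route","H0","H3"]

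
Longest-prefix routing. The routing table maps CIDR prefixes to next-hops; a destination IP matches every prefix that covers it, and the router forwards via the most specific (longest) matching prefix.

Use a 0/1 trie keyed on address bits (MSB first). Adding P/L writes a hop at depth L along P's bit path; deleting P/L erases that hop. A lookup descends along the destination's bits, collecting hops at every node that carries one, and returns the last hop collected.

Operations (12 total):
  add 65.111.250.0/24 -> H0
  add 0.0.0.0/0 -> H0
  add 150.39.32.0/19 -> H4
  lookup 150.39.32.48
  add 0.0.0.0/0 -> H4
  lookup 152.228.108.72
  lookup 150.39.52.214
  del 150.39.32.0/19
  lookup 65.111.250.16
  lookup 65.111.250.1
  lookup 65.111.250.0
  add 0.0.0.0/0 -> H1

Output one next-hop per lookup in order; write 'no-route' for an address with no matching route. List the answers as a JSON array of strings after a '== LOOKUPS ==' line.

Trace:
  add 65.111.250.0/24 -> H0 at depth 24
  add 0.0.0.0/0 -> H0 at depth 0
  add 150.39.32.0/19 -> H4 at depth 19
  Q 150.39.32.48: descend 1001011000100111001 ; hops seen [H0,H4] ; pick H4
  add 0.0.0.0/0 -> H4 at depth 0
  Q 152.228.108.72: descend 1001 ; hops seen [H4] ; pick H4
  Q 150.39.52.214: descend 1001011000100111001 ; hops seen [H4,H4] ; pick H4
  del 150.39.32.0/19 (clear depth 19)
  Q 65.111.250.16: descend 010000010110111111111010 ; hops seen [H4,H0] ; pick H0
  Q 65.111.250.1: descend 010000010110111111111010 ; hops seen [H4,H0] ; pick H0
  Q 65.111.250.0: descend 010000010110111111111010 ; hops seen [H4,H0] ; pick H0
  add 0.0.0.0/0 -> H1 at depth 0

== LOOKUPS ==
["H4","H4","H4","H0","H0","H0"]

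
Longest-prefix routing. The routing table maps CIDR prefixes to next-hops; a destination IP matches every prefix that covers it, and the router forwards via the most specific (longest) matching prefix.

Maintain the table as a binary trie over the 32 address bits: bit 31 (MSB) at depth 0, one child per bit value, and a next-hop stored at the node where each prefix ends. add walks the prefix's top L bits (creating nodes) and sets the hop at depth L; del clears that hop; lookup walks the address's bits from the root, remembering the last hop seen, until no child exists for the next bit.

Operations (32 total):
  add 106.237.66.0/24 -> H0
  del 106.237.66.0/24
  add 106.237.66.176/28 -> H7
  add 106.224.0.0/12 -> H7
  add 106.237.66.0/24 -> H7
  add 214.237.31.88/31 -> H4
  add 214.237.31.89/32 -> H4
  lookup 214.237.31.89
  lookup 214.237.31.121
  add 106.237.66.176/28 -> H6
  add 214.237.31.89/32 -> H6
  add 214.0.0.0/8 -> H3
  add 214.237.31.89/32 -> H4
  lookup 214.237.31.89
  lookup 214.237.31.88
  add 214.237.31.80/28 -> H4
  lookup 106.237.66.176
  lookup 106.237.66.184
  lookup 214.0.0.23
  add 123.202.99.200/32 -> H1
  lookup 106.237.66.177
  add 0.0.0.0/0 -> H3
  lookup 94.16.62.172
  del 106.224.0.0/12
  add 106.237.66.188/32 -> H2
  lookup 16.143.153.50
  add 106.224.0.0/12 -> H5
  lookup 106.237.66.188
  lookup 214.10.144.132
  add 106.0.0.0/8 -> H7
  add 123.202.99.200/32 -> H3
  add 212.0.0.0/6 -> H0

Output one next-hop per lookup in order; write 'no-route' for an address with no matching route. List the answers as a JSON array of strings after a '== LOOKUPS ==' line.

Process each operation:
  + 106.237.66.0/24 (H0) depth=24
  del 106.237.66.0/24 (clear depth 24)
  + 106.237.66.176/28 (H7) depth=28
  + 106.224.0.0/12 (H7) depth=12
  + 106.237.66.0/24 (H7) depth=24
  + 214.237.31.88/31 (H4) depth=31
  + 214.237.31.89/32 (H4) depth=32
  lookup 214.237.31.89: bits 11010110111011010001111101011001 walk d0:-→d1:-→d2:-→d3:-→d4:-→d5:-→d6:-→d7:-→d8:-→d9:-→d10:-→d11:-→d12:-→d13:-→d14:-→d15:-→d16:-→d17:-→d18:-→d19:-→d20:-→d21:-→d22:-→d23:-→d24:-→d25:-→d26:-→d27:-→d28:-→d29:-→d30:-→d31:H4→d32:H4 -> H4
  lookup 214.237.31.121: bits 11010110111011010001111101 walk d0:-→d1:-→d2:-→d3:-→d4:-→d5:-→d6:-→d7:-→d8:-→d9:-→d10:-→d11:-→d12:-→d13:-→d14:-→d15:-→d16:-→d17:-→d18:-→d19:-→d20:-→d21:-→d22:-→d23:-→d24:-→d25:-→d26:- -> no-route
  + 106.237.66.176/28 (H6) depth=28
  + 214.237.31.89/32 (H6) depth=32
  + 214.0.0.0/8 (H3) depth=8
  + 214.237.31.89/32 (H4) depth=32
  lookup 214.237.31.89: bits 11010110111011010001111101011001 walk d0:-→d1:-→d2:-→d3:-→d4:-→d5:-→d6:-→d7:-→d8:H3→d9:-→d10:-→d11:-→d12:-→d13:-→d14:-→d15:-→d16:-→d17:-→d18:-→d19:-→d20:-→d21:-→d22:-→d23:-→d24:-→d25:-→d26:-→d27:-→d28:-→d29:-→d30:-→d31:H4→d32:H4 -> H4
  lookup 214.237.31.88: bits 1101011011101101000111110101100 walk d0:-→d1:-→d2:-→d3:-→d4:-→d5:-→d6:-→d7:-→d8:H3→d9:-→d10:-→d11:-→d12:-→d13:-→d14:-→d15:-→d16:-→d17:-→d18:-→d19:-→d20:-→d21:-→d22:-→d23:-→d24:-→d25:-→d26:-→d27:-→d28:-→d29:-→d30:-→d31:H4 -> H4
  + 214.237.31.80/28 (H4) depth=28
  lookup 106.237.66.176: bits 0110101011101101010000101011 walk d0:-→d1:-→d2:-→d3:-→d4:-→d5:-→d6:-→d7:-→d8:-→d9:-→d10:-→d11:-→d12:H7→d13:-→d14:-→d15:-→d16:-→d17:-→d18:-→d19:-→d20:-→d21:-→d22:-→d23:-→d24:H7→d25:-→d26:-→d27:-→d28:H6 -> H6
  lookup 106.237.66.184: bits 0110101011101101010000101011 walk d0:-→d1:-→d2:-→d3:-→d4:-→d5:-→d6:-→d7:-→d8:-→d9:-→d10:-→d11:-→d12:H7→d13:-→d14:-→d15:-→d16:-→d17:-→d18:-→d19:-→d20:-→d21:-→d22:-→d23:-→d24:H7→d25:-→d26:-→d27:-→d28:H6 -> H6
  lookup 214.0.0.23: bits 11010110 walk d0:-→d1:-→d2:-→d3:-→d4:-→d5:-→d6:-→d7:-→d8:H3 -> H3
  + 123.202.99.200/32 (H1) depth=32
  lookup 106.237.66.177: bits 0110101011101101010000101011 walk d0:-→d1:-→d2:-→d3:-→d4:-→d5:-→d6:-→d7:-→d8:-→d9:-→d10:-→d11:-→d12:H7→d13:-→d14:-→d15:-→d16:-→d17:-→d18:-→d19:-→d20:-→d21:-→d22:-→d23:-→d24:H7→d25:-→d26:-→d27:-→d28:H6 -> H6
  + 0.0.0.0/0 (H3) depth=0
  lookup 94.16.62.172: bits 01 walk d0:H3→d1:-→d2:- -> H3
  del 106.224.0.0/12 (clear depth 12)
  + 106.237.66.188/32 (H2) depth=32
  lookup 16.143.153.50: bits 0 walk d0:H3→d1:- -> H3
  + 106.224.0.0/12 (H5) depth=12
  lookup 106.237.66.188: bits 01101010111011010100001010111100 walk d0:H3→d1:-→d2:-→d3:-→d4:-→d5:-→d6:-→d7:-→d8:-→d9:-→d10:-→d11:-→d12:H5→d13:-→d14:-→d15:-→d16:-→d17:-→d18:-→d19:-→d20:-→d21:-→d22:-→d23:-→d24:H7→d25:-→d26:-→d27:-→d28:H6→d29:-→d30:-→d31:-→d32:H2 -> H2
  lookup 214.10.144.132: bits 11010110 walk d0:H3→d1:-→d2:-→d3:-→d4:-→d5:-→d6:-→d7:-→d8:H3 -> H3
  + 106.0.0.0/8 (H7) depth=8
  + 123.202.99.200/32 (H3) depth=32
  + 212.0.0.0/6 (H0) depth=6

== LOOKUPS ==
["H4","no-route","H4","H4","H6","H6","H3","H6","H3","H3","H2","H3"]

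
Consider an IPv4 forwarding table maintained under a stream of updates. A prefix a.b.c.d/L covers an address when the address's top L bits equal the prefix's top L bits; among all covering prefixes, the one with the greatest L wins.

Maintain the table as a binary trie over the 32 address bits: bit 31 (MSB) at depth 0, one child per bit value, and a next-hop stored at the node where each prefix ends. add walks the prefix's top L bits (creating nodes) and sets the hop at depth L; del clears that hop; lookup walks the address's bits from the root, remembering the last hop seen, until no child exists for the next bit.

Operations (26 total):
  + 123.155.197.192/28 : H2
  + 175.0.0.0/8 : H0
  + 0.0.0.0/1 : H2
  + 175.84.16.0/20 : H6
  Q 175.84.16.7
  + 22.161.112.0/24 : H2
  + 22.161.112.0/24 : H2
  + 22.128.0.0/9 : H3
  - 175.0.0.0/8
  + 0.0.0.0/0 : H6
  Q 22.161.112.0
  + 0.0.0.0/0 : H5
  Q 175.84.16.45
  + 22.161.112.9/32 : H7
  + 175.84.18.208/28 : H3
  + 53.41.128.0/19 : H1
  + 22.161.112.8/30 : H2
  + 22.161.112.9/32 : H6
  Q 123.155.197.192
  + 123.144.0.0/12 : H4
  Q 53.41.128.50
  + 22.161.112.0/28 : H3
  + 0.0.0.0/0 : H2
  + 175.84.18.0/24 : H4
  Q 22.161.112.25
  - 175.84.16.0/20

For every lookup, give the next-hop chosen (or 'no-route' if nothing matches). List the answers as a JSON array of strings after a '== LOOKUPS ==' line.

Trace:
  add 123.155.197.192/28 -> H2 at depth 28
  add 175.0.0.0/8 -> H0 at depth 8
  add 0.0.0.0/1 -> H2 at depth 1
  add 175.84.16.0/20 -> H6 at depth 20
  ? 175.84.16.7  path d0:-→d1:-→d2:-→d3:-→d4:-→d5:-→d6:-→d7:-→d8:H0→d9:-→d10:-→d11:-→d12:-→d13:-→d14:-→d15:-→d16:-→d17:-→d18:-→d19:-→d20:H6  best=H6
  add 22.161.112.0/24 -> H2 at depth 24
  add 22.161.112.0/24 -> H2 at depth 24
  add 22.128.0.0/9 -> H3 at depth 9
  del 175.0.0.0/8 (clear depth 8)
  add 0.0.0.0/0 -> H6 at depth 0
  ? 22.161.112.0  path d0:H6→d1:H2→d2:-→d3:-→d4:-→d5:-→d6:-→d7:-→d8:-→d9:H3→d10:-→d11:-→d12:-→d13:-→d14:-→d15:-→d16:-→d17:-→d18:-→d19:-→d20:-→d21:-→d22:-→d23:-→d24:H2  best=H2
  add 0.0.0.0/0 -> H5 at depth 0
  ? 175.84.16.45  path d0:H5→d1:-→d2:-→d3:-→d4:-→d5:-→d6:-→d7:-→d8:-→d9:-→d10:-→d11:-→d12:-→d13:-→d14:-→d15:-→d16:-→d17:-→d18:-→d19:-→d20:H6  best=H6
  add 22.161.112.9/32 -> H7 at depth 32
  add 175.84.18.208/28 -> H3 at depth 28
  add 53.41.128.0/19 -> H1 at depth 19
  add 22.161.112.8/30 -> H2 at depth 30
  add 22.161.112.9/32 -> H6 at depth 32
  ? 123.155.197.192  path d0:H5→d1:H2→d2:-→d3:-→d4:-→d5:-→d6:-→d7:-→d8:-→d9:-→d10:-→d11:-→d12:-→d13:-→d14:-→d15:-→d16:-→d17:-→d18:-→d19:-→d20:-→d21:-→d22:-→d23:-→d24:-→d25:-→d26:-→d27:-→d28:H2  best=H2
  add 123.144.0.0/12 -> H4 at depth 12
  ? 53.41.128.50  path d0:H5→d1:H2→d2:-→d3:-→d4:-→d5:-→d6:-→d7:-→d8:-→d9:-→d10:-→d11:-→d12:-→d13:-→d14:-→d15:-→d16:-→d17:-→d18:-→d19:H1  best=H1
  add 22.161.112.0/28 -> H3 at depth 28
  add 0.0.0.0/0 -> H2 at depth 0
  add 175.84.18.0/24 -> H4 at depth 24
  ? 22.161.112.25  path d0:H2→d1:H2→d2:-→d3:-→d4:-→d5:-→d6:-→d7:-→d8:-→d9:H3→d10:-→d11:-→d12:-→d13:-→d14:-→d15:-→d16:-→d17:-→d18:-→d19:-→d20:-→d21:-→d22:-→d23:-→d24:H2→d25:-→d26:-→d27:-  best=H2
  del 175.84.16.0/20 (clear depth 20)

== LOOKUPS ==
["H6","H2","H6","H2","H1","H2"]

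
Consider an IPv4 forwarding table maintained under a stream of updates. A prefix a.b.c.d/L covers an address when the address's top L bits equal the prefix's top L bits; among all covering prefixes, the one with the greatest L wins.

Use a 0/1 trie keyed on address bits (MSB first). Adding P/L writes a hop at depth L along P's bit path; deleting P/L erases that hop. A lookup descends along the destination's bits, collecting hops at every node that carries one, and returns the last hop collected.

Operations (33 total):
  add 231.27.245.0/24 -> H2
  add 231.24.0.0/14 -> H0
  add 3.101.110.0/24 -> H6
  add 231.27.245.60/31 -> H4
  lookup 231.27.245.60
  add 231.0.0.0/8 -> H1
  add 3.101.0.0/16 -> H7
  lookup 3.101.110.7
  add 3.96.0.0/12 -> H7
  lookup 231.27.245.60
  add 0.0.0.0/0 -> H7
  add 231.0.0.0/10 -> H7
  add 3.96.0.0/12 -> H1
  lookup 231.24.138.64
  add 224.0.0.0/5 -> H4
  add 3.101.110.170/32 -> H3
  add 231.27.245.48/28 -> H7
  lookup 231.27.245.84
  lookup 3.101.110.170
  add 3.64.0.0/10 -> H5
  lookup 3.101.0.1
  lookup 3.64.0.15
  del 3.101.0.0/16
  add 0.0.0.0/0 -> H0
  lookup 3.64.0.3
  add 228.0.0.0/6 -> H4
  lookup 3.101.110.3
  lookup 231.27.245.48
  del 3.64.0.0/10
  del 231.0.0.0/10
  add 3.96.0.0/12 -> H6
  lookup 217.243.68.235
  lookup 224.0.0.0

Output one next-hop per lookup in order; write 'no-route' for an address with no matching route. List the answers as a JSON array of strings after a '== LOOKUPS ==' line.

Trace:
  add 231.27.245.0/24 -> H2 at depth 24
  add 231.24.0.0/14 -> H0 at depth 14
  add 3.101.110.0/24 -> H6 at depth 24
  add 231.27.245.60/31 -> H4 at depth 31
  Q 231.27.245.60: descend 1110011100011011111101010011110 ; hops seen [H0,H2,H4] ; pick H4
  add 231.0.0.0/8 -> H1 at depth 8
  add 3.101.0.0/16 -> H7 at depth 16
  Q 3.101.110.7: descend 000000110110010101101110 ; hops seen [H7,H6] ; pick H6
  add 3.96.0.0/12 -> H7 at depth 12
  Q 231.27.245.60: descend 1110011100011011111101010011110 ; hops seen [H1,H0,H2,H4] ; pick H4
  add 0.0.0.0/0 -> H7 at depth 0
  add 231.0.0.0/10 -> H7 at depth 10
  add 3.96.0.0/12 -> H1 at depth 12
  Q 231.24.138.64: descend 11100111000110 ; hops seen [H7,H1,H7,H0] ; pick H0
  add 224.0.0.0/5 -> H4 at depth 5
  add 3.101.110.170/32 -> H3 at depth 32
  add 231.27.245.48/28 -> H7 at depth 28
  Q 231.27.245.84: descend 1110011100011011111101010 ; hops seen [H7,H4,H1,H7,H0,H2] ; pick H2
  Q 3.101.110.170: descend 00000011011001010110111010101010 ; hops seen [H7,H1,H7,H6,H3] ; pick H3
  add 3.64.0.0/10 -> H5 at depth 10
  Q 3.101.0.1: descend 00000011011001010 ; hops seen [H7,H5,H1,H7] ; pick H7
  Q 3.64.0.15: descend 0000001101 ; hops seen [H7,H5] ; pick H5
  - 3.101.0.0/16 clear@16
  add 0.0.0.0/0 -> H0 at depth 0
  Q 3.64.0.3: descend 0000001101 ; hops seen [H0,H5] ; pick H5
  add 228.0.0.0/6 -> H4 at depth 6
  Q 3.101.110.3: descend 000000110110010101101110 ; hops seen [H0,H5,H1,H6] ; pick H6
  Q 231.27.245.48: descend 1110011100011011111101010011 ; hops seen [H0,H4,H4,H1,H7,H0,H2,H7] ; pick H7
  - 3.64.0.0/10 clear@10
  - 231.0.0.0/10 clear@10
  add 3.96.0.0/12 -> H6 at depth 12
  Q 217.243.68.235: descend 11 ; hops seen [H0] ; pick H0
  Q 224.0.0.0: descend 11100 ; hops seen [H0,H4] ; pick H4

== LOOKUPS ==
["H4","H6","H4","H0","H2","H3","H7","H5","H5","H6","H7","H0","H4"]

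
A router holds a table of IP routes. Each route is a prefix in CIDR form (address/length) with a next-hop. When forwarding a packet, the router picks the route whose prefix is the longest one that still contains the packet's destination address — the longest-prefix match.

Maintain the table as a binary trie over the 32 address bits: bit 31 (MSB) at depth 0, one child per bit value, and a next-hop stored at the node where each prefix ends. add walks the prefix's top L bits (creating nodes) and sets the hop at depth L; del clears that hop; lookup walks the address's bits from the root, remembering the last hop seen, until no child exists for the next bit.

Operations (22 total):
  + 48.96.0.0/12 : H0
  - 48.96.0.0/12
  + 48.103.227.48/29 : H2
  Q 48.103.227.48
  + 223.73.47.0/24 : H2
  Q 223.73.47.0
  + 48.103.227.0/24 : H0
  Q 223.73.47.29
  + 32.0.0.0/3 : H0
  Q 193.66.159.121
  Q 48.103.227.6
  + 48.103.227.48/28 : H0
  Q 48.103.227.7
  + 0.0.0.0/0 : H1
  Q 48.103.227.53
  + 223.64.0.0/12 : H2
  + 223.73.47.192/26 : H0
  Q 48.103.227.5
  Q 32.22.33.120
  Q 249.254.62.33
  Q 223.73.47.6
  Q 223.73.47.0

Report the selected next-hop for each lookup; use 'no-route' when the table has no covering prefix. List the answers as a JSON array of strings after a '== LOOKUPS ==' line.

Trace:
  + 48.96.0.0/12 (H0) depth=12
  del 48.96.0.0/12 (clear depth 12)
  + 48.103.227.48/29 (H2) depth=29
  Q 48.103.227.48: descend 00110000011001111110001100110 ; hops seen [H2] ; pick H2
  + 223.73.47.0/24 (H2) depth=24
  Q 223.73.47.0: descend 110111110100100100101111 ; hops seen [H2] ; pick H2
  + 48.103.227.0/24 (H0) depth=24
  Q 223.73.47.29: descend 110111110100100100101111 ; hops seen [H2] ; pick H2
  + 32.0.0.0/3 (H0) depth=3
  Q 193.66.159.121: descend 110 ; hops seen [∅] ; pick no-route
  Q 48.103.227.6: descend 00110000011001111110001100 ; hops seen [H0,H0] ; pick H0
  + 48.103.227.48/28 (H0) depth=28
  Q 48.103.227.7: descend 00110000011001111110001100 ; hops seen [H0,H0] ; pick H0
  + 0.0.0.0/0 (H1) depth=0
  Q 48.103.227.53: descend 00110000011001111110001100110 ; hops seen [H1,H0,H0,H0,H2] ; pick H2
  + 223.64.0.0/12 (H2) depth=12
  + 223.73.47.192/26 (H0) depth=26
  Q 48.103.227.5: descend 00110000011001111110001100 ; hops seen [H1,H0,H0] ; pick H0
  Q 32.22.33.120: descend 001 ; hops seen [H1,H0] ; pick H0
  Q 249.254.62.33: descend 11 ; hops seen [H1] ; pick H1
  Q 223.73.47.6: descend 110111110100100100101111 ; hops seen [H1,H2,H2] ; pick H2
  Q 223.73.47.0: descend 110111110100100100101111 ; hops seen [H1,H2,H2] ; pick H2

== LOOKUPS ==
["H2","H2","H2","no-route","H0","H0","H2","H0","H0","H1","H2","H2"]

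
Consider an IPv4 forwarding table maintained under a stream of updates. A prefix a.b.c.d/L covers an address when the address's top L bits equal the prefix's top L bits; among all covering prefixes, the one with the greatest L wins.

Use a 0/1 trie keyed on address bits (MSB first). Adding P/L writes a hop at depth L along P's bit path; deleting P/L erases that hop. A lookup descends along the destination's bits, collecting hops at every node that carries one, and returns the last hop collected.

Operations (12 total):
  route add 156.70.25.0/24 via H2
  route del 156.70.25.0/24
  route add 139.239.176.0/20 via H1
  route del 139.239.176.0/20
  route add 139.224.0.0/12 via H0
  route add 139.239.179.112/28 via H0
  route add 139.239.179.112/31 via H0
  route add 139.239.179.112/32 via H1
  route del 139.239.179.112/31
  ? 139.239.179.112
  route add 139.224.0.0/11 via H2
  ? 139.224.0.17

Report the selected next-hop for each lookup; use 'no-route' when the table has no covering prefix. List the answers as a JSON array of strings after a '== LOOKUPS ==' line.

Trace:
  add 156.70.25.0/24 -> H2 at depth 24
  - 156.70.25.0/24 clear@24
  add 139.239.176.0/20 -> H1 at depth 20
  - 139.239.176.0/20 clear@20
  add 139.224.0.0/12 -> H0 at depth 12
  add 139.239.179.112/28 -> H0 at depth 28
  add 139.239.179.112/31 -> H0 at depth 31
  add 139.239.179.112/32 -> H1 at depth 32
  - 139.239.179.112/31 clear@31
  Q 139.239.179.112: descend 10001011111011111011001101110000 ; hops seen [H0,H0,H1] ; pick H1
  add 139.224.0.0/11 -> H2 at depth 11
  Q 139.224.0.17: descend 100010111110 ; hops seen [H2,H0] ; pick H0

== LOOKUPS ==
["H1","H0"]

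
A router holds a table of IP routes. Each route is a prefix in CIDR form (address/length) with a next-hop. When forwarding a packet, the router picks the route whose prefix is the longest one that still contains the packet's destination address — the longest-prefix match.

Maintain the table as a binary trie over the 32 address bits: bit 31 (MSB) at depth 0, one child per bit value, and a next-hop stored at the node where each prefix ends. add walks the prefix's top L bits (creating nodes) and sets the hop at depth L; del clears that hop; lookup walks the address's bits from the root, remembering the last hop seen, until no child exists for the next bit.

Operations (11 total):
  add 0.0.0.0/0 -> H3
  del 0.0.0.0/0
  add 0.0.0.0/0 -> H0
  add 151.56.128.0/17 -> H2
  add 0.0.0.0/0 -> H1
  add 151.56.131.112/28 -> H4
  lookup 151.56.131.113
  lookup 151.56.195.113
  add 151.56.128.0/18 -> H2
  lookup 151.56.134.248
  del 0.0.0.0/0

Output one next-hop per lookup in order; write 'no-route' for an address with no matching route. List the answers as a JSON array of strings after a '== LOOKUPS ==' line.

Trace:
  add 0.0.0.0/0 -> H3 at depth 0
  del 0.0.0.0/0 (clear depth 0)
  add 0.0.0.0/0 -> H0 at depth 0
  add 151.56.128.0/17 -> H2 at depth 17
  add 0.0.0.0/0 -> H1 at depth 0
  add 151.56.131.112/28 -> H4 at depth 28
  lookup 151.56.131.113: bits 1001011100111000100000110111 walk d0:H1→d1:-→d2:-→d3:-→d4:-→d5:-→d6:-→d7:-→d8:-→d9:-→d10:-→d11:-→d12:-→d13:-→d14:-→d15:-→d16:-→d17:H2→d18:-→d19:-→d20:-→d21:-→d22:-→d23:-→d24:-→d25:-→d26:-→d27:-→d28:H4 -> H4
  lookup 151.56.195.113: bits 10010111001110001 walk d0:H1→d1:-→d2:-→d3:-→d4:-→d5:-→d6:-→d7:-→d8:-→d9:-→d10:-→d11:-→d12:-→d13:-→d14:-→d15:-→d16:-→d17:H2 -> H2
  add 151.56.128.0/18 -> H2 at depth 18
  lookup 151.56.134.248: bits 100101110011100010000 walk d0:H1→d1:-→d2:-→d3:-→d4:-→d5:-→d6:-→d7:-→d8:-→d9:-→d10:-→d11:-→d12:-→d13:-→d14:-→d15:-→d16:-→d17:H2→d18:H2→d19:-→d20:-→d21:- -> H2
  del 0.0.0.0/0 (clear depth 0)

== LOOKUPS ==
["H4","H2","H2"]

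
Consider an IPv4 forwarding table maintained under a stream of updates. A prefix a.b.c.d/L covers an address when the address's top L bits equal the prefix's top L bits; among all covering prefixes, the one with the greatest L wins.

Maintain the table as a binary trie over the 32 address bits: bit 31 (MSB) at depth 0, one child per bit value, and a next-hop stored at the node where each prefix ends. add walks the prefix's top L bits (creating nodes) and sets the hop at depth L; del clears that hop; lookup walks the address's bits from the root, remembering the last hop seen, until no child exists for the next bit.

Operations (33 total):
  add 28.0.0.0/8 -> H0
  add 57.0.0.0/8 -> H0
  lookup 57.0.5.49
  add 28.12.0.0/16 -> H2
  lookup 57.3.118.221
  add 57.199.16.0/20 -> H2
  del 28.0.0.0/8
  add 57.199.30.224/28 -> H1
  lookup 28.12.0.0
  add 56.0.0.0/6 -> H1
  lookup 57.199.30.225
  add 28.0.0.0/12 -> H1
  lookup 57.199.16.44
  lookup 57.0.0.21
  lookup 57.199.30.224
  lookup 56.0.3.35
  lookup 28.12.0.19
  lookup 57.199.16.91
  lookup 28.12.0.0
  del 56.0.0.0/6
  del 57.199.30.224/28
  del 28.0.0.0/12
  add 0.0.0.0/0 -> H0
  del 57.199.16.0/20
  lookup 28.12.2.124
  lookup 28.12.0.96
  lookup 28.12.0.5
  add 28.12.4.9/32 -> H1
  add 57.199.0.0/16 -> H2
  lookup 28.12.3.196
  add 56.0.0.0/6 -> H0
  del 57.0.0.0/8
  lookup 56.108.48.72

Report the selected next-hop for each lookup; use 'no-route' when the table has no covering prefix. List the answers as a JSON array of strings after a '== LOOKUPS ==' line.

Apply in order:
  + 28.0.0.0/8 (H0) depth=8
  + 57.0.0.0/8 (H0) depth=8
  Q 57.0.5.49: descend 00111001 ; hops seen [H0] ; pick H0
  + 28.12.0.0/16 (H2) depth=16
  Q 57.3.118.221: descend 00111001 ; hops seen [H0] ; pick H0
  + 57.199.16.0/20 (H2) depth=20
  - 28.0.0.0/8 clear@8
  + 57.199.30.224/28 (H1) depth=28
  Q 28.12.0.0: descend 0001110000001100 ; hops seen [H2] ; pick H2
  + 56.0.0.0/6 (H1) depth=6
  Q 57.199.30.225: descend 0011100111000111000111101110 ; hops seen [H1,H0,H2,H1] ; pick H1
  + 28.0.0.0/12 (H1) depth=12
  Q 57.199.16.44: descend 00111001110001110001 ; hops seen [H1,H0,H2] ; pick H2
  Q 57.0.0.21: descend 00111001 ; hops seen [H1,H0] ; pick H0
  Q 57.199.30.224: descend 0011100111000111000111101110 ; hops seen [H1,H0,H2,H1] ; pick H1
  Q 56.0.3.35: descend 0011100 ; hops seen [H1] ; pick H1
  Q 28.12.0.19: descend 0001110000001100 ; hops seen [H1,H2] ; pick H2
  Q 57.199.16.91: descend 00111001110001110001 ; hops seen [H1,H0,H2] ; pick H2
  Q 28.12.0.0: descend 0001110000001100 ; hops seen [H1,H2] ; pick H2
  - 56.0.0.0/6 clear@6
  - 57.199.30.224/28 clear@28
  - 28.0.0.0/12 clear@12
  + 0.0.0.0/0 (H0) depth=0
  - 57.199.16.0/20 clear@20
  Q 28.12.2.124: descend 0001110000001100 ; hops seen [H0,H2] ; pick H2
  Q 28.12.0.96: descend 0001110000001100 ; hops seen [H0,H2] ; pick H2
  Q 28.12.0.5: descend 0001110000001100 ; hops seen [H0,H2] ; pick H2
  + 28.12.4.9/32 (H1) depth=32
  + 57.199.0.0/16 (H2) depth=16
  Q 28.12.3.196: descend 000111000000110000000 ; hops seen [H0,H2] ; pick H2
  + 56.0.0.0/6 (H0) depth=6
  - 57.0.0.0/8 clear@8
  Q 56.108.48.72: descend 0011100 ; hops seen [H0,H0] ; pick H0

== LOOKUPS ==
["H0","H0","H2","H1","H2","H0","H1","H1","H2","H2","H2","H2","H2","H2","H2","H0"]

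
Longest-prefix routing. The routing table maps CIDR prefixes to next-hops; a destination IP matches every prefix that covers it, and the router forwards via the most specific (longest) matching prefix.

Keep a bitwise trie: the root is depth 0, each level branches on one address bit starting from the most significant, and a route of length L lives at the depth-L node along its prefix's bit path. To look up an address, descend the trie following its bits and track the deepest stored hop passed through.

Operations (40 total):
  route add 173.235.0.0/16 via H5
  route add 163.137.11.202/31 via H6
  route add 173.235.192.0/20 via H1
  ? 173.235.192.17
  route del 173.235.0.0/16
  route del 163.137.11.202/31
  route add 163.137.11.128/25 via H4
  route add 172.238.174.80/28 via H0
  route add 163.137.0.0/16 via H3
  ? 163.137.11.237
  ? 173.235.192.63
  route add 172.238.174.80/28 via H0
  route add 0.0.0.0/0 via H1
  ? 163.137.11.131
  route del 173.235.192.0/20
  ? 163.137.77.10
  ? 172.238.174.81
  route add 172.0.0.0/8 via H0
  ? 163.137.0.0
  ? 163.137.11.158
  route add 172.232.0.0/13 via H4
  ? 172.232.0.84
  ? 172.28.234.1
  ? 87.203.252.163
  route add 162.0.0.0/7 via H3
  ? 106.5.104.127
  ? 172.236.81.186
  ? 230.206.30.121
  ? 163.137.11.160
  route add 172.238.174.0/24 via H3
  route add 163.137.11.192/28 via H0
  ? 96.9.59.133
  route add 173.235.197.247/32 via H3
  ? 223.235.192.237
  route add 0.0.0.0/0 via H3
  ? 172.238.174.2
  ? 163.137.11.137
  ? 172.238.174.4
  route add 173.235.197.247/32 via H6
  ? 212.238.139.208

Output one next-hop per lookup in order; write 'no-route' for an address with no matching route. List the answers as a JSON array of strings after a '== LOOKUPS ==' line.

Apply in order:
  + 173.235.0.0/16 (H5) depth=16
  + 163.137.11.202/31 (H6) depth=31
  + 173.235.192.0/20 (H1) depth=20
  Q 173.235.192.17: descend 10101101111010111100 ; hops seen [H5,H1] ; pick H1
  - 173.235.0.0/16 clear@16
  - 163.137.11.202/31 clear@31
  + 163.137.11.128/25 (H4) depth=25
  + 172.238.174.80/28 (H0) depth=28
  + 163.137.0.0/16 (H3) depth=16
  Q 163.137.11.237: descend 10100011100010010000101111 ; hops seen [H3,H4] ; pick H4
  Q 173.235.192.63: descend 10101101111010111100 ; hops seen [H1] ; pick H1
  + 172.238.174.80/28 (H0) depth=28
  + 0.0.0.0/0 (H1) depth=0
  Q 163.137.11.131: descend 1010001110001001000010111 ; hops seen [H1,H3,H4] ; pick H4
  - 173.235.192.0/20 clear@20
  Q 163.137.77.10: descend 10100011100010010 ; hops seen [H1,H3] ; pick H3
  Q 172.238.174.81: descend 1010110011101110101011100101 ; hops seen [H1,H0] ; pick H0
  + 172.0.0.0/8 (H0) depth=8
  Q 163.137.0.0: descend 10100011100010010000 ; hops seen [H1,H3] ; pick H3
  Q 163.137.11.158: descend 1010001110001001000010111 ; hops seen [H1,H3,H4] ; pick H4
  + 172.232.0.0/13 (H4) depth=13
  Q 172.232.0.84: descend 1010110011101 ; hops seen [H1,H0,H4] ; pick H4
  Q 172.28.234.1: descend 10101100 ; hops seen [H1,H0] ; pick H0
  Q 87.203.252.163: descend ε ; hops seen [H1] ; pick H1
  + 162.0.0.0/7 (H3) depth=7
  Q 106.5.104.127: descend ε ; hops seen [H1] ; pick H1
  Q 172.236.81.186: descend 10101100111011 ; hops seen [H1,H0,H4] ; pick H4
  Q 230.206.30.121: descend 1 ; hops seen [H1] ; pick H1
  Q 163.137.11.160: descend 1010001110001001000010111 ; hops seen [H1,H3,H3,H4] ; pick H4
  + 172.238.174.0/24 (H3) depth=24
  + 163.137.11.192/28 (H0) depth=28
  Q 96.9.59.133: descend ε ; hops seen [H1] ; pick H1
  + 173.235.197.247/32 (H3) depth=32
  Q 223.235.192.237: descend 1 ; hops seen [H1] ; pick H1
  + 0.0.0.0/0 (H3) depth=0
  Q 172.238.174.2: descend 1010110011101110101011100 ; hops seen [H3,H0,H4,H3] ; pick H3
  Q 163.137.11.137: descend 1010001110001001000010111 ; hops seen [H3,H3,H3,H4] ; pick H4
  Q 172.238.174.4: descend 1010110011101110101011100 ; hops seen [H3,H0,H4,H3] ; pick H3
  + 173.235.197.247/32 (H6) depth=32
  Q 212.238.139.208: descend 1 ; hops seen [H3] ; pick H3

== LOOKUPS ==
["H1","H4","H1","H4","H3","H0","H3","H4","H4","H0","H1","H1","H4","H1","H4","H1","H1","H3","H4","H3","H3"]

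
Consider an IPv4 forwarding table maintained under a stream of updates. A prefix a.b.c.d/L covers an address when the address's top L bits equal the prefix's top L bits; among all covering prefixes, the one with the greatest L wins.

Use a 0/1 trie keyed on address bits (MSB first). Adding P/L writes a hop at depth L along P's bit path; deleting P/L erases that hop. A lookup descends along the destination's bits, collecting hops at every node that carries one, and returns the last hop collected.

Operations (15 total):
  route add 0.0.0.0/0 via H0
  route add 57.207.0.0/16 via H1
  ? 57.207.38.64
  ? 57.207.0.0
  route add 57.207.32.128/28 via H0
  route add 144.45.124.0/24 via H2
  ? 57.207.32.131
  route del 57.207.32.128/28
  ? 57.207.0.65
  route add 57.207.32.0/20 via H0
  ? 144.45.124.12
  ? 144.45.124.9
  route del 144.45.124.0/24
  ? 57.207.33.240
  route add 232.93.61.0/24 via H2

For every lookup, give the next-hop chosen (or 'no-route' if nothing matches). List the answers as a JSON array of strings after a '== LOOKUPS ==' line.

Trace:
  + 0.0.0.0/0 (H0) depth=0
  + 57.207.0.0/16 (H1) depth=16
  lookup 57.207.38.64: bits 0011100111001111 walk d0:H0→d1:-→d2:-→d3:-→d4:-→d5:-→d6:-→d7:-→d8:-→d9:-→d10:-→d11:-→d12:-→d13:-→d14:-→d15:-→d16:H1 -> H1
  lookup 57.207.0.0: bits 0011100111001111 walk d0:H0→d1:-→d2:-→d3:-→d4:-→d5:-→d6:-→d7:-→d8:-→d9:-→d10:-→d11:-→d12:-→d13:-→d14:-→d15:-→d16:H1 -> H1
  + 57.207.32.128/28 (H0) depth=28
  + 144.45.124.0/24 (H2) depth=24
  lookup 57.207.32.131: bits 0011100111001111001000001000 walk d0:H0→d1:-→d2:-→d3:-→d4:-→d5:-→d6:-→d7:-→d8:-→d9:-→d10:-→d11:-→d12:-→d13:-→d14:-→d15:-→d16:H1→d17:-→d18:-→d19:-→d20:-→d21:-→d22:-→d23:-→d24:-→d25:-→d26:-→d27:-→d28:H0 -> H0
  del 57.207.32.128/28 (clear depth 28)
  lookup 57.207.0.65: bits 001110011100111100 walk d0:H0→d1:-→d2:-→d3:-→d4:-→d5:-→d6:-→d7:-→d8:-→d9:-→d10:-→d11:-→d12:-→d13:-→d14:-→d15:-→d16:H1→d17:-→d18:- -> H1
  + 57.207.32.0/20 (H0) depth=20
  lookup 144.45.124.12: bits 100100000010110101111100 walk d0:H0→d1:-→d2:-→d3:-→d4:-→d5:-→d6:-→d7:-→d8:-→d9:-→d10:-→d11:-→d12:-→d13:-→d14:-→d15:-→d16:-→d17:-→d18:-→d19:-→d20:-→d21:-→d22:-→d23:-→d24:H2 -> H2
  lookup 144.45.124.9: bits 100100000010110101111100 walk d0:H0→d1:-→d2:-→d3:-→d4:-→d5:-→d6:-→d7:-→d8:-→d9:-→d10:-→d11:-→d12:-→d13:-→d14:-→d15:-→d16:-→d17:-→d18:-→d19:-→d20:-→d21:-→d22:-→d23:-→d24:H2 -> H2
  del 144.45.124.0/24 (clear depth 24)
  lookup 57.207.33.240: bits 00111001110011110010000 walk d0:H0→d1:-→d2:-→d3:-→d4:-→d5:-→d6:-→d7:-→d8:-→d9:-→d10:-→d11:-→d12:-→d13:-→d14:-→d15:-→d16:H1→d17:-→d18:-→d19:-→d20:H0→d21:-→d22:-→d23:- -> H0
  + 232.93.61.0/24 (H2) depth=24

== LOOKUPS ==
["H1","H1","H0","H1","H2","H2","H0"]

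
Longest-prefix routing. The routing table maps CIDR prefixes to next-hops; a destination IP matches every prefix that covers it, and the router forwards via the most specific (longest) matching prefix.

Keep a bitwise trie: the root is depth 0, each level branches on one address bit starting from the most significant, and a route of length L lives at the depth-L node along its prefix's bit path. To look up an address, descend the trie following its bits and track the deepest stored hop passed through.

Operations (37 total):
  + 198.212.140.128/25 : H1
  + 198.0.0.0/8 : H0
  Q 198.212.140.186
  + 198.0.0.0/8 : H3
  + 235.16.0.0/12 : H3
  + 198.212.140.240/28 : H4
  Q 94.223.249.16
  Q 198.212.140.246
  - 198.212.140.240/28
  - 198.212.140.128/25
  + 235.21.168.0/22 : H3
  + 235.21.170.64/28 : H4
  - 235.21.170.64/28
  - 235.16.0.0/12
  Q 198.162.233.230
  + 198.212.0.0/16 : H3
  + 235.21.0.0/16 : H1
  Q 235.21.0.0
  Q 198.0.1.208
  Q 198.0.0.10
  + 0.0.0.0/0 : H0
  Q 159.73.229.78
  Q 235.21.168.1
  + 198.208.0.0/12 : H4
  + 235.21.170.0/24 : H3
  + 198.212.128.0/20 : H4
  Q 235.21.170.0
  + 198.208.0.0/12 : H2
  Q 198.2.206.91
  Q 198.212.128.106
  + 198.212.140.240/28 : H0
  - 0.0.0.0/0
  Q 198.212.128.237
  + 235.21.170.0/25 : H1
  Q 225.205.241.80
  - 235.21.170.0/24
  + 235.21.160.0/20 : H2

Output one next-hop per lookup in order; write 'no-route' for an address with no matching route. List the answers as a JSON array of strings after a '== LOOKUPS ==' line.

Apply in order:
  + 198.212.140.128/25 (H1) depth=25
  + 198.0.0.0/8 (H0) depth=8
  Q 198.212.140.186: descend 1100011011010100100011001 ; hops seen [H0,H1] ; pick H1
  + 198.0.0.0/8 (H3) depth=8
  + 235.16.0.0/12 (H3) depth=12
  + 198.212.140.240/28 (H4) depth=28
  Q 94.223.249.16: descend ε ; hops seen [∅] ; pick no-route
  Q 198.212.140.246: descend 1100011011010100100011001111 ; hops seen [H3,H1,H4] ; pick H4
  - 198.212.140.240/28 clear@28
  - 198.212.140.128/25 clear@25
  + 235.21.168.0/22 (H3) depth=22
  + 235.21.170.64/28 (H4) depth=28
  - 235.21.170.64/28 clear@28
  - 235.16.0.0/12 clear@12
  Q 198.162.233.230: descend 110001101 ; hops seen [H3] ; pick H3
  + 198.212.0.0/16 (H3) depth=16
  + 235.21.0.0/16 (H1) depth=16
  Q 235.21.0.0: descend 1110101100010101 ; hops seen [H1] ; pick H1
  Q 198.0.1.208: descend 11000110 ; hops seen [H3] ; pick H3
  Q 198.0.0.10: descend 11000110 ; hops seen [H3] ; pick H3
  + 0.0.0.0/0 (H0) depth=0
  Q 159.73.229.78: descend 1 ; hops seen [H0] ; pick H0
  Q 235.21.168.1: descend 1110101100010101101010 ; hops seen [H0,H1,H3] ; pick H3
  + 198.208.0.0/12 (H4) depth=12
  + 235.21.170.0/24 (H3) depth=24
  + 198.212.128.0/20 (H4) depth=20
  Q 235.21.170.0: descend 1110101100010101101010100 ; hops seen [H0,H1,H3,H3] ; pick H3
  + 198.208.0.0/12 (H2) depth=12
  Q 198.2.206.91: descend 11000110 ; hops seen [H0,H3] ; pick H3
  Q 198.212.128.106: descend 11000110110101001000 ; hops seen [H0,H3,H2,H3,H4] ; pick H4
  + 198.212.140.240/28 (H0) depth=28
  - 0.0.0.0/0 clear@0
  Q 198.212.128.237: descend 11000110110101001000 ; hops seen [H3,H2,H3,H4] ; pick H4
  + 235.21.170.0/25 (H1) depth=25
  Q 225.205.241.80: descend 1110 ; hops seen [∅] ; pick no-route
  - 235.21.170.0/24 clear@24
  + 235.21.160.0/20 (H2) depth=20

== LOOKUPS ==
["H1","no-route","H4","H3","H1","H3","H3","H0","H3","H3","H3","H4","H4","no-route"]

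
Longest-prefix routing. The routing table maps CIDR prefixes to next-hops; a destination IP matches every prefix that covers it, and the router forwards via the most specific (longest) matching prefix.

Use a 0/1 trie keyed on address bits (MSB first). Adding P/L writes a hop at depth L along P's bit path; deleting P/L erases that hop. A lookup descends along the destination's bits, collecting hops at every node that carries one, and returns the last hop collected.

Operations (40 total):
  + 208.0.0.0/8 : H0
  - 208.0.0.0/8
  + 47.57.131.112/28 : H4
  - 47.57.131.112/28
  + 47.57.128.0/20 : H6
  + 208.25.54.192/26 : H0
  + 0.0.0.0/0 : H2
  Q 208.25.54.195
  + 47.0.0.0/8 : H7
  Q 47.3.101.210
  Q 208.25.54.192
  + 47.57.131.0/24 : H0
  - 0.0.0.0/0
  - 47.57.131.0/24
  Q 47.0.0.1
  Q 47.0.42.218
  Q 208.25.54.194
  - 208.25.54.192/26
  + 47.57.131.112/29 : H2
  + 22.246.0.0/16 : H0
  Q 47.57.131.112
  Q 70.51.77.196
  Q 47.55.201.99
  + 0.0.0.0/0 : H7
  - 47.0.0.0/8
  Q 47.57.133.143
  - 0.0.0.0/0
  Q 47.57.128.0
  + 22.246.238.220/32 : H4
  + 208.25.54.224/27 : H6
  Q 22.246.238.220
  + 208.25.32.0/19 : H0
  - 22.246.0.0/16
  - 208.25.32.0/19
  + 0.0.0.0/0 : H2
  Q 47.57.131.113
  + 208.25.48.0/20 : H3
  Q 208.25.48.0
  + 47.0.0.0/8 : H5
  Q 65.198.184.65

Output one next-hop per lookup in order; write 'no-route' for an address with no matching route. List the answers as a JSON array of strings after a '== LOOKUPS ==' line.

Apply in order:
  add 208.0.0.0/8 -> H0 at depth 8
  - 208.0.0.0/8 clear@8
  add 47.57.131.112/28 -> H4 at depth 28
  - 47.57.131.112/28 clear@28
  add 47.57.128.0/20 -> H6 at depth 20
  add 208.25.54.192/26 -> H0 at depth 26
  add 0.0.0.0/0 -> H2 at depth 0
  Q 208.25.54.195: descend 11010000000110010011011011 ; hops seen [H2,H0] ; pick H0
  add 47.0.0.0/8 -> H7 at depth 8
  Q 47.3.101.210: descend 0010111100 ; hops seen [H2,H7] ; pick H7
  Q 208.25.54.192: descend 11010000000110010011011011 ; hops seen [H2,H0] ; pick H0
  add 47.57.131.0/24 -> H0 at depth 24
  - 0.0.0.0/0 clear@0
  - 47.57.131.0/24 clear@24
  Q 47.0.0.1: descend 0010111100 ; hops seen [H7] ; pick H7
  Q 47.0.42.218: descend 0010111100 ; hops seen [H7] ; pick H7
  Q 208.25.54.194: descend 11010000000110010011011011 ; hops seen [H0] ; pick H0
  - 208.25.54.192/26 clear@26
  add 47.57.131.112/29 -> H2 at depth 29
  add 22.246.0.0/16 -> H0 at depth 16
  Q 47.57.131.112: descend 00101111001110011000001101110 ; hops seen [H7,H6,H2] ; pick H2
  Q 70.51.77.196: descend 0 ; hops seen [∅] ; pick no-route
  Q 47.55.201.99: descend 001011110011 ; hops seen [H7] ; pick H7
  add 0.0.0.0/0 -> H7 at depth 0
  - 47.0.0.0/8 clear@8
  Q 47.57.133.143: descend 001011110011100110000 ; hops seen [H7,H6] ; pick H6
  - 0.0.0.0/0 clear@0
  Q 47.57.128.0: descend 0010111100111001100000 ; hops seen [H6] ; pick H6
  add 22.246.238.220/32 -> H4 at depth 32
  add 208.25.54.224/27 -> H6 at depth 27
  Q 22.246.238.220: descend 00010110111101101110111011011100 ; hops seen [H0,H4] ; pick H4
  add 208.25.32.0/19 -> H0 at depth 19
  - 22.246.0.0/16 clear@16
  - 208.25.32.0/19 clear@19
  add 0.0.0.0/0 -> H2 at depth 0
  Q 47.57.131.113: descend 00101111001110011000001101110 ; hops seen [H2,H6,H2] ; pick H2
  add 208.25.48.0/20 -> H3 at depth 20
  Q 208.25.48.0: descend 110100000001100100110 ; hops seen [H2,H3] ; pick H3
  add 47.0.0.0/8 -> H5 at depth 8
  Q 65.198.184.65: descend 0 ; hops seen [H2] ; pick H2

== LOOKUPS ==
["H0","H7","H0","H7","H7","H0","H2","no-route","H7","H6","H6","H4","H2","H3","H2"]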